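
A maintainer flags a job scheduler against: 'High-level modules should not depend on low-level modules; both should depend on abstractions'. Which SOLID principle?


This describes the Dependency Inversion Principle (DIP)

Dependency Inversion Principle (DIP)


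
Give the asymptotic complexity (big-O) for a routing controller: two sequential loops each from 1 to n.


Reasoning: sequential dominates: O(n) + O(n) = O(n)
Complexity: O(n)

O(n)


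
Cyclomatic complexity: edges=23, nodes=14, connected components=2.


Formula: V(G) = E - N + 2P
V(G) = 23 - 14 + 2*2
V(G) = 9 + 4
V(G) = 13

13


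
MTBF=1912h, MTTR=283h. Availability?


Availability = MTBF / (MTBF + MTTR)
Availability = 1912 / (1912 + 283)
Availability = 1912 / 2195
Availability = 87.1071%

87.1071%


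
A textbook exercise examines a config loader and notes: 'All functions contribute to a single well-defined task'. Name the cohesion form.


Reasoning: Best: single purpose
Type: Functional cohesion

Functional cohesion


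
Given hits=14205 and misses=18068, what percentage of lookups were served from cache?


Formula: hit rate = hits / (hits + misses) * 100
hit rate = 14205 / (14205 + 18068) * 100
hit rate = 14205 / 32273 * 100
hit rate = 44.02%

44.02%


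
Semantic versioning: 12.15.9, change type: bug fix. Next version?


Current: 12.15.9
Change category: 'bug fix' → patch bump
SemVer rule: patch bump → increment PATCH (MAJOR and MINOR unchanged)
New: 12.15.10

12.15.10


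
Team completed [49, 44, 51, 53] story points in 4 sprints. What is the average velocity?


Formula: Avg velocity = Total points / Number of sprints
Points: [49, 44, 51, 53]
Sum = 49 + 44 + 51 + 53 = 197
Avg velocity = 197 / 4 = 49.25 points/sprint

49.25 points/sprint


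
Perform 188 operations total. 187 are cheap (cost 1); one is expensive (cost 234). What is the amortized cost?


Formula: Amortized cost = Total cost / Operations
Total cost = (187 * 1) + (1 * 234)
Total cost = 187 + 234 = 421
Amortized = 421 / 188 = 2.2394

2.2394


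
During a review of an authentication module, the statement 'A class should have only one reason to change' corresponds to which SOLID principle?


This describes the Single Responsibility Principle (SRP)

Single Responsibility Principle (SRP)


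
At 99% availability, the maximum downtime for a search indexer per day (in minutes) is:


Formula: allowed downtime = period * (100 - SLA) / 100
Period (day) = 1440 minutes
Unavailability fraction = (100 - 99.0) / 100
Allowed downtime = 1440 * (100 - 99.0) / 100
Allowed downtime = 14.4 minutes

14.4 minutes


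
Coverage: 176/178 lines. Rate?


Coverage = covered / total * 100
Coverage = 176 / 178 * 100
Coverage = 98.88%

98.88%


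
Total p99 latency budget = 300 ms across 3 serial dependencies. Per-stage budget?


Formula: per_stage = total_budget / stages
per_stage = 300 / 3
per_stage = 100.0 ms

100.0 ms


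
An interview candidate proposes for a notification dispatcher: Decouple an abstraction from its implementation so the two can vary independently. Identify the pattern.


This matches the Bridge pattern

Bridge


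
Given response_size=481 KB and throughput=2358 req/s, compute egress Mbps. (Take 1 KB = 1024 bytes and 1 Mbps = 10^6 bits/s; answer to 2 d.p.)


Formula: Mbps = payload_bytes * RPS * 8 / 1e6
Payload per request = 481 KB = 481 * 1024 = 492544 bytes
Total bytes/sec = 492544 * 2358 = 1161418752
Total bits/sec = 1161418752 * 8 = 9291350016
Mbps = 9291350016 / 1e6 = 9291.35

9291.35 Mbps


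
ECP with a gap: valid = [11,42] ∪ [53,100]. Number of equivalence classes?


Valid ranges: [11,42] and [53,100]
Class 1: x < 11 — invalid
Class 2: 11 ≤ x ≤ 42 — valid
Class 3: 42 < x < 53 — invalid (gap between ranges)
Class 4: 53 ≤ x ≤ 100 — valid
Class 5: x > 100 — invalid
Total equivalence classes: 5

5 equivalence classes


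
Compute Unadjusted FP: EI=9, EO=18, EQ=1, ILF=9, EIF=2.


UFP = EI*4 + EO*5 + EQ*4 + ILF*10 + EIF*7
UFP = 9*4 + 18*5 + 1*4 + 9*10 + 2*7
UFP = 36 + 90 + 4 + 90 + 14
UFP = 234

234


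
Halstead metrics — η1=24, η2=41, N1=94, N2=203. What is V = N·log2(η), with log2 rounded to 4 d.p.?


Formula: V = N * log2(η), where N = N1 + N2 and η = η1 + η2
η = 24 + 41 = 65
N = 94 + 203 = 297
log2(65) ≈ 6.0224
V = 297 * 6.0224 = 1788.65

1788.65


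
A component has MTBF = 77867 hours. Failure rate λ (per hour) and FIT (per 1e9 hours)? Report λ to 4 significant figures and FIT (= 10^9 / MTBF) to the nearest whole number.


Formula: λ = 1 / MTBF; FIT = λ × 1e9 = 1e9 / MTBF
λ = 1 / 77867 ≈ 1.284e-05 failures/hour
FIT = 1e9 / 77867 ≈ 12842 failures per 1e9 hours (nearest whole number)

λ = 1.284e-05 /h, FIT = 12842


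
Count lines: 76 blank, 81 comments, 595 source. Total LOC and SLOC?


Total LOC = blank + comment + code
Total LOC = 76 + 81 + 595 = 752
SLOC (source only) = code = 595

Total LOC: 752, SLOC: 595


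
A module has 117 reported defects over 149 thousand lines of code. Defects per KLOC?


Defect density = defects / KLOC
Defect density = 117 / 149
Defect density = 0.785 defects/KLOC

0.785 defects/KLOC


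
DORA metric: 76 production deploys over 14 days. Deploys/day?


Formula: deployments per day = releases / days
= 76 / 14
= 5.429 deploys/day
(equivalently, 38.0 deploys/week)

5.429 deploys/day


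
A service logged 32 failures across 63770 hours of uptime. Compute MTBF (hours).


Formula: MTBF = Total operating time / Number of failures
MTBF = 63770 / 32
MTBF = 1992.81 hours

1992.81 hours


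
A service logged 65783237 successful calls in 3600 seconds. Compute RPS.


Formula: throughput = requests / seconds
throughput = 65783237 / 3600
throughput = 18273.12 requests/second

18273.12 requests/second


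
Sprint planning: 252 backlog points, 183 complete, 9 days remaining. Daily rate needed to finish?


Formula: Required rate = Remaining points / Days left
Remaining = 252 - 183 = 69 points
Required rate = 69 / 9 = 7.67 points/day

7.67 points/day


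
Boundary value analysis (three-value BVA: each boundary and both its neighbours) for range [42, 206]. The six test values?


Range: [42, 206]
Boundaries: just below min, min, min+1, max-1, max, just above max
Values: [41, 42, 43, 205, 206, 207]

[41, 42, 43, 205, 206, 207]


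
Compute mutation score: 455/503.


Mutation score = killed / total * 100
Mutation score = 455 / 503 * 100
Mutation score = 90.46%

90.46%


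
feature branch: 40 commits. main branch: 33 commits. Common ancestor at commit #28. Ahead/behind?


Common ancestor: commit #28
feature commits after divergence: 40 - 28 = 12
main commits after divergence: 33 - 28 = 5
feature is 12 commits ahead of main
main is 5 commits ahead of feature

feature ahead: 12, main ahead: 5


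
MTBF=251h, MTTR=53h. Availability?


Availability = MTBF / (MTBF + MTTR)
Availability = 251 / (251 + 53)
Availability = 251 / 304
Availability = 82.5658%

82.5658%


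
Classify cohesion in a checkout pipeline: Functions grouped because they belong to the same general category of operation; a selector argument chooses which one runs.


Reasoning: Grouped by category of activity, not by data or sequence
Type: Logical cohesion

Logical cohesion


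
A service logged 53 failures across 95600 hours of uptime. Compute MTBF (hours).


Formula: MTBF = Total operating time / Number of failures
MTBF = 95600 / 53
MTBF = 1803.77 hours

1803.77 hours


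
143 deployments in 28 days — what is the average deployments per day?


Formula: deployments per day = releases / days
= 143 / 28
= 5.107 deploys/day
(equivalently, 35.75 deploys/week)

5.107 deploys/day


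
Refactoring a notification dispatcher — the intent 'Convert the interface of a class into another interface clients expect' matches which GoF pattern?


This matches the Adapter pattern

Adapter


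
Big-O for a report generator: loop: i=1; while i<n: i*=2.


Reasoning: i doubles each step so iterations are log2(n)
Complexity: O(log n)

O(log n)


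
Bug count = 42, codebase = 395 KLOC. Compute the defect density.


Defect density = defects / KLOC
Defect density = 42 / 395
Defect density = 0.106 defects/KLOC

0.106 defects/KLOC


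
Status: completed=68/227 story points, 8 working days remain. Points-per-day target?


Formula: Required rate = Remaining points / Days left
Remaining = 227 - 68 = 159 points
Required rate = 159 / 8 = 19.88 points/day

19.88 points/day


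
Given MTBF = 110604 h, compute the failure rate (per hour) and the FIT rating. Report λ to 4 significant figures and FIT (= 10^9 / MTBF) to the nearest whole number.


Formula: λ = 1 / MTBF; FIT = λ × 1e9 = 1e9 / MTBF
λ = 1 / 110604 ≈ 9.041e-06 failures/hour
FIT = 1e9 / 110604 ≈ 9041 failures per 1e9 hours (nearest whole number)

λ = 9.041e-06 /h, FIT = 9041


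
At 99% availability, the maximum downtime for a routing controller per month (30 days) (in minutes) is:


Formula: allowed downtime = period * (100 - SLA) / 100
Period (month (30 days)) = 43200 minutes
Unavailability fraction = (100 - 99.0) / 100
Allowed downtime = 43200 * (100 - 99.0) / 100
Allowed downtime = 432.0 minutes

432.0 minutes


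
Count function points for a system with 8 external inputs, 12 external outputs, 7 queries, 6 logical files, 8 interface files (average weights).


UFP = EI*4 + EO*5 + EQ*4 + ILF*10 + EIF*7
UFP = 8*4 + 12*5 + 7*4 + 6*10 + 8*7
UFP = 32 + 60 + 28 + 60 + 56
UFP = 236

236


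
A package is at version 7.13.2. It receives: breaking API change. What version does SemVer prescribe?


Current: 7.13.2
Change category: 'breaking API change' → major bump
SemVer rule: major bump → increment MAJOR, reset MINOR and PATCH to 0
New: 8.0.0

8.0.0


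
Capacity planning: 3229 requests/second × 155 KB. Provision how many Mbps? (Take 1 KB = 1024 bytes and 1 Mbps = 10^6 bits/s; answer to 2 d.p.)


Formula: Mbps = payload_bytes * RPS * 8 / 1e6
Payload per request = 155 KB = 155 * 1024 = 158720 bytes
Total bytes/sec = 158720 * 3229 = 512506880
Total bits/sec = 512506880 * 8 = 4100055040
Mbps = 4100055040 / 1e6 = 4100.06

4100.06 Mbps


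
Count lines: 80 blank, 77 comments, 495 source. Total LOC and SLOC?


Total LOC = blank + comment + code
Total LOC = 80 + 77 + 495 = 652
SLOC (source only) = code = 495

Total LOC: 652, SLOC: 495


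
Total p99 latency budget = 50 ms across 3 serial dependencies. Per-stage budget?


Formula: per_stage = total_budget / stages
per_stage = 50 / 3
per_stage = 16.67 ms

16.67 ms


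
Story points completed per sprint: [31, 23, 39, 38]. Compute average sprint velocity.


Formula: Avg velocity = Total points / Number of sprints
Points: [31, 23, 39, 38]
Sum = 31 + 23 + 39 + 38 = 131
Avg velocity = 131 / 4 = 32.75 points/sprint

32.75 points/sprint


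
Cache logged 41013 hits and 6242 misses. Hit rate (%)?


Formula: hit rate = hits / (hits + misses) * 100
hit rate = 41013 / (41013 + 6242) * 100
hit rate = 41013 / 47255 * 100
hit rate = 86.79%

86.79%


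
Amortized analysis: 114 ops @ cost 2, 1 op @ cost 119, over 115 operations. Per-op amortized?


Formula: Amortized cost = Total cost / Operations
Total cost = (114 * 2) + (1 * 119)
Total cost = 228 + 119 = 347
Amortized = 347 / 115 = 3.0174

3.0174


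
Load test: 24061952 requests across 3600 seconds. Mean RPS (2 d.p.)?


Formula: throughput = requests / seconds
throughput = 24061952 / 3600
throughput = 6683.88 requests/second

6683.88 requests/second


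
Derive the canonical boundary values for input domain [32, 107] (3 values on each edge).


Range: [32, 107]
Boundaries: just below min, min, min+1, max-1, max, just above max
Values: [31, 32, 33, 106, 107, 108]

[31, 32, 33, 106, 107, 108]


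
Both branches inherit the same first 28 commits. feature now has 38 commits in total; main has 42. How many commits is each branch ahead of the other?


Common ancestor: commit #28
feature commits after divergence: 38 - 28 = 10
main commits after divergence: 42 - 28 = 14
feature is 10 commits ahead of main
main is 14 commits ahead of feature

feature ahead: 10, main ahead: 14


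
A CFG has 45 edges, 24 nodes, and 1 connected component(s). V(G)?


Formula: V(G) = E - N + 2P
V(G) = 45 - 24 + 2*1
V(G) = 21 + 2
V(G) = 23

23


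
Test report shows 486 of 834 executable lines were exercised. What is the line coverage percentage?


Coverage = covered / total * 100
Coverage = 486 / 834 * 100
Coverage = 58.27%

58.27%


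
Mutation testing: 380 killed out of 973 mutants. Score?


Mutation score = killed / total * 100
Mutation score = 380 / 973 * 100
Mutation score = 39.05%

39.05%


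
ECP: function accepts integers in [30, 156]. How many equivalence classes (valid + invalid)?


Valid range: [30, 156]
Class 1: x < 30 — invalid
Class 2: 30 ≤ x ≤ 156 — valid
Class 3: x > 156 — invalid
Total equivalence classes: 3

3 equivalence classes


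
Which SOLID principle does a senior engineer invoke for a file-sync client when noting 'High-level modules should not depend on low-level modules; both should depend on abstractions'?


This describes the Dependency Inversion Principle (DIP)

Dependency Inversion Principle (DIP)


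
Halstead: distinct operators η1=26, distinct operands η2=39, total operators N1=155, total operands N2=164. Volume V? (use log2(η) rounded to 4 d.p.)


Formula: V = N * log2(η), where N = N1 + N2 and η = η1 + η2
η = 26 + 39 = 65
N = 155 + 164 = 319
log2(65) ≈ 6.0224
V = 319 * 6.0224 = 1921.15

1921.15


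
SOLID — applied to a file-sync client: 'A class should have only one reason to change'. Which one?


This describes the Single Responsibility Principle (SRP)

Single Responsibility Principle (SRP)


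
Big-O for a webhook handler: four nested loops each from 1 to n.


Reasoning: four levels of nesting
Complexity: O(n^4)

O(n^4)


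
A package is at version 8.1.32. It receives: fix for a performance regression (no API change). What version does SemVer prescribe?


Current: 8.1.32
Change category: 'fix for a performance regression (no API change)' → patch bump
SemVer rule: patch bump → increment PATCH (MAJOR and MINOR unchanged)
New: 8.1.33

8.1.33


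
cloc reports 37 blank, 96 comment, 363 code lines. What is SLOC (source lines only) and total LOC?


Total LOC = blank + comment + code
Total LOC = 37 + 96 + 363 = 496
SLOC (source only) = code = 363

Total LOC: 496, SLOC: 363


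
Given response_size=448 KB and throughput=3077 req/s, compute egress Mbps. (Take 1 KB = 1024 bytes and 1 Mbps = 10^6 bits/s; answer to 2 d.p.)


Formula: Mbps = payload_bytes * RPS * 8 / 1e6
Payload per request = 448 KB = 448 * 1024 = 458752 bytes
Total bytes/sec = 458752 * 3077 = 1411579904
Total bits/sec = 1411579904 * 8 = 11292639232
Mbps = 11292639232 / 1e6 = 11292.64

11292.64 Mbps


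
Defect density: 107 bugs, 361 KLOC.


Defect density = defects / KLOC
Defect density = 107 / 361
Defect density = 0.296 defects/KLOC

0.296 defects/KLOC


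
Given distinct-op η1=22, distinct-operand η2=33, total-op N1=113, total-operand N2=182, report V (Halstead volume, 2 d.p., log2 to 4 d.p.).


Formula: V = N * log2(η), where N = N1 + N2 and η = η1 + η2
η = 22 + 33 = 55
N = 113 + 182 = 295
log2(55) ≈ 5.7814
V = 295 * 5.7814 = 1705.51

1705.51


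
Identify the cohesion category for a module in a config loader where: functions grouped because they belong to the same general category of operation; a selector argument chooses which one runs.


Reasoning: Grouped by category of activity, not by data or sequence
Type: Logical cohesion

Logical cohesion


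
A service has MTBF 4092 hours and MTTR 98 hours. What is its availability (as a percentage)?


Availability = MTBF / (MTBF + MTTR)
Availability = 4092 / (4092 + 98)
Availability = 4092 / 4190
Availability = 97.6611%

97.6611%


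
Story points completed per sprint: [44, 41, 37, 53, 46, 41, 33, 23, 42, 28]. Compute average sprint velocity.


Formula: Avg velocity = Total points / Number of sprints
Points: [44, 41, 37, 53, 46, 41, 33, 23, 42, 28]
Sum = 44 + 41 + 37 + 53 + 46 + 41 + 33 + 23 + 42 + 28 = 388
Avg velocity = 388 / 10 = 38.8 points/sprint

38.8 points/sprint


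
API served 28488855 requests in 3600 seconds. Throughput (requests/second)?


Formula: throughput = requests / seconds
throughput = 28488855 / 3600
throughput = 7913.57 requests/second

7913.57 requests/second


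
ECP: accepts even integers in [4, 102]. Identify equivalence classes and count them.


Constraint: even integers in [4, 102]
Class 1: x < 4 — out-of-range invalid
Class 2: x in [4,102] but odd — wrong type invalid
Class 3: x in [4,102] and even — valid
Class 4: x > 102 — out-of-range invalid
Total equivalence classes: 4

4 equivalence classes


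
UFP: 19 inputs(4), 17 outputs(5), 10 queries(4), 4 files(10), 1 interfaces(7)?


UFP = EI*4 + EO*5 + EQ*4 + ILF*10 + EIF*7
UFP = 19*4 + 17*5 + 10*4 + 4*10 + 1*7
UFP = 76 + 85 + 40 + 40 + 7
UFP = 248

248


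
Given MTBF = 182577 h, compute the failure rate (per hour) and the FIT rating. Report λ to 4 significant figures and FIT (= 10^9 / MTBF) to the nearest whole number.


Formula: λ = 1 / MTBF; FIT = λ × 1e9 = 1e9 / MTBF
λ = 1 / 182577 ≈ 5.477e-06 failures/hour
FIT = 1e9 / 182577 ≈ 5477 failures per 1e9 hours (nearest whole number)

λ = 5.477e-06 /h, FIT = 5477


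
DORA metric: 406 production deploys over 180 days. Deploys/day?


Formula: deployments per day = releases / days
= 406 / 180
= 2.256 deploys/day
(equivalently, 15.79 deploys/week)

2.256 deploys/day


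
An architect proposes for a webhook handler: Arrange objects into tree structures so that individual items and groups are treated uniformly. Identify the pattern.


This matches the Composite pattern

Composite


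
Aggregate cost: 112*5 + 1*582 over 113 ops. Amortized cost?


Formula: Amortized cost = Total cost / Operations
Total cost = (112 * 5) + (1 * 582)
Total cost = 560 + 582 = 1142
Amortized = 1142 / 113 = 10.1062

10.1062


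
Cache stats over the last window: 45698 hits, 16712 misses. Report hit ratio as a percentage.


Formula: hit rate = hits / (hits + misses) * 100
hit rate = 45698 / (45698 + 16712) * 100
hit rate = 45698 / 62410 * 100
hit rate = 73.22%

73.22%


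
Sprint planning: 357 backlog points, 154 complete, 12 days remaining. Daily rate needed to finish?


Formula: Required rate = Remaining points / Days left
Remaining = 357 - 154 = 203 points
Required rate = 203 / 12 = 16.92 points/day

16.92 points/day


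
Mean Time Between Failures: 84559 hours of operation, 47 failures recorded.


Formula: MTBF = Total operating time / Number of failures
MTBF = 84559 / 47
MTBF = 1799.13 hours

1799.13 hours


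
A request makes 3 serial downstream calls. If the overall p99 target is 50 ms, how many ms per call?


Formula: per_stage = total_budget / stages
per_stage = 50 / 3
per_stage = 16.67 ms

16.67 ms


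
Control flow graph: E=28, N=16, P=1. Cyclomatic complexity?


Formula: V(G) = E - N + 2P
V(G) = 28 - 16 + 2*1
V(G) = 12 + 2
V(G) = 14

14


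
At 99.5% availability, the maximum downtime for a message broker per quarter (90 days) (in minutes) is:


Formula: allowed downtime = period * (100 - SLA) / 100
Period (quarter (90 days)) = 129600 minutes
Unavailability fraction = (100 - 99.5) / 100
Allowed downtime = 129600 * (100 - 99.5) / 100
Allowed downtime = 648.0 minutes

648.0 minutes


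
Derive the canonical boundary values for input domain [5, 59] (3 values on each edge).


Range: [5, 59]
Boundaries: just below min, min, min+1, max-1, max, just above max
Values: [4, 5, 6, 58, 59, 60]

[4, 5, 6, 58, 59, 60]


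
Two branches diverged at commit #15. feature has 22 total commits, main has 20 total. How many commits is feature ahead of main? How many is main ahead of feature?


Common ancestor: commit #15
feature commits after divergence: 22 - 15 = 7
main commits after divergence: 20 - 15 = 5
feature is 7 commits ahead of main
main is 5 commits ahead of feature

feature ahead: 7, main ahead: 5


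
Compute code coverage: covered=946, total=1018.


Coverage = covered / total * 100
Coverage = 946 / 1018 * 100
Coverage = 92.93%

92.93%


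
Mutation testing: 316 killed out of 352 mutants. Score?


Mutation score = killed / total * 100
Mutation score = 316 / 352 * 100
Mutation score = 89.77%

89.77%


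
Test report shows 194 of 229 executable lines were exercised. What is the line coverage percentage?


Coverage = covered / total * 100
Coverage = 194 / 229 * 100
Coverage = 84.72%

84.72%


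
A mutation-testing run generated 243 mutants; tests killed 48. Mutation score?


Mutation score = killed / total * 100
Mutation score = 48 / 243 * 100
Mutation score = 19.75%

19.75%


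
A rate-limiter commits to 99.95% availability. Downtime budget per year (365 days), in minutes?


Formula: allowed downtime = period * (100 - SLA) / 100
Period (year (365 days)) = 525600 minutes
Unavailability fraction = (100 - 99.95) / 100
Allowed downtime = 525600 * (100 - 99.95) / 100
Allowed downtime = 262.8 minutes

262.8 minutes


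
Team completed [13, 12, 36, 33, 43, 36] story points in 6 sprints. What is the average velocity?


Formula: Avg velocity = Total points / Number of sprints
Points: [13, 12, 36, 33, 43, 36]
Sum = 13 + 12 + 36 + 33 + 43 + 36 = 173
Avg velocity = 173 / 6 = 28.83 points/sprint

28.83 points/sprint


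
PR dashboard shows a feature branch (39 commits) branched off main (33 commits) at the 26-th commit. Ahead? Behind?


Common ancestor: commit #26
feature commits after divergence: 39 - 26 = 13
main commits after divergence: 33 - 26 = 7
feature is 13 commits ahead of main
main is 7 commits ahead of feature

feature ahead: 13, main ahead: 7


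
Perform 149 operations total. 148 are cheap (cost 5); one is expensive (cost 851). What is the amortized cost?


Formula: Amortized cost = Total cost / Operations
Total cost = (148 * 5) + (1 * 851)
Total cost = 740 + 851 = 1591
Amortized = 1591 / 149 = 10.6779

10.6779


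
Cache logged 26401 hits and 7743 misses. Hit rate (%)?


Formula: hit rate = hits / (hits + misses) * 100
hit rate = 26401 / (26401 + 7743) * 100
hit rate = 26401 / 34144 * 100
hit rate = 77.32%

77.32%


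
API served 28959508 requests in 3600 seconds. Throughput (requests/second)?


Formula: throughput = requests / seconds
throughput = 28959508 / 3600
throughput = 8044.31 requests/second

8044.31 requests/second


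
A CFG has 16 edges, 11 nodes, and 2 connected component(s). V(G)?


Formula: V(G) = E - N + 2P
V(G) = 16 - 11 + 2*2
V(G) = 5 + 4
V(G) = 9

9


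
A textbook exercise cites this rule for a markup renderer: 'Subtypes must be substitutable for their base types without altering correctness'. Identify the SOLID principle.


This describes the Liskov Substitution Principle (LSP)

Liskov Substitution Principle (LSP)


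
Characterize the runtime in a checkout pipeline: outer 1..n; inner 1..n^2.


Reasoning: n times n^2
Complexity: O(n^3)

O(n^3)


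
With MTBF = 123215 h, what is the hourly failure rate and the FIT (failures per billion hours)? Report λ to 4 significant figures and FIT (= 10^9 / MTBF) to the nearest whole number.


Formula: λ = 1 / MTBF; FIT = λ × 1e9 = 1e9 / MTBF
λ = 1 / 123215 ≈ 8.116e-06 failures/hour
FIT = 1e9 / 123215 ≈ 8116 failures per 1e9 hours (nearest whole number)

λ = 8.116e-06 /h, FIT = 8116


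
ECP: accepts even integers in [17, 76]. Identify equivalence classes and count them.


Constraint: even integers in [17, 76]
Class 1: x < 17 — out-of-range invalid
Class 2: x in [17,76] but odd — wrong type invalid
Class 3: x in [17,76] and even — valid
Class 4: x > 76 — out-of-range invalid
Total equivalence classes: 4

4 equivalence classes


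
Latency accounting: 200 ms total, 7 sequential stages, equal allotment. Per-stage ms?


Formula: per_stage = total_budget / stages
per_stage = 200 / 7
per_stage = 28.57 ms

28.57 ms


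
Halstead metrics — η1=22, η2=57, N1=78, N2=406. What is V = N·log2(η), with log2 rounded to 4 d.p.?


Formula: V = N * log2(η), where N = N1 + N2 and η = η1 + η2
η = 22 + 57 = 79
N = 78 + 406 = 484
log2(79) ≈ 6.3038
V = 484 * 6.3038 = 3051.04

3051.04


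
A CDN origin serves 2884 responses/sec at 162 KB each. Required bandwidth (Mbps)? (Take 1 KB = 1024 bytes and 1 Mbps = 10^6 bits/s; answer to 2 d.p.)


Formula: Mbps = payload_bytes * RPS * 8 / 1e6
Payload per request = 162 KB = 162 * 1024 = 165888 bytes
Total bytes/sec = 165888 * 2884 = 478420992
Total bits/sec = 478420992 * 8 = 3827367936
Mbps = 3827367936 / 1e6 = 3827.37

3827.37 Mbps


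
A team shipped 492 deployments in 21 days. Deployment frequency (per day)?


Formula: deployments per day = releases / days
= 492 / 21
= 23.429 deploys/day
(equivalently, 164.0 deploys/week)

23.429 deploys/day


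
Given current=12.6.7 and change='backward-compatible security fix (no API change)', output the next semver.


Current: 12.6.7
Change category: 'backward-compatible security fix (no API change)' → patch bump
SemVer rule: patch bump → increment PATCH (MAJOR and MINOR unchanged)
New: 12.6.8

12.6.8


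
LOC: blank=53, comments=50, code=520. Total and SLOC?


Total LOC = blank + comment + code
Total LOC = 53 + 50 + 520 = 623
SLOC (source only) = code = 520

Total LOC: 623, SLOC: 520


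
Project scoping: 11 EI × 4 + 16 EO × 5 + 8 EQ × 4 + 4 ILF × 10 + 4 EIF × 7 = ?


UFP = EI*4 + EO*5 + EQ*4 + ILF*10 + EIF*7
UFP = 11*4 + 16*5 + 8*4 + 4*10 + 4*7
UFP = 44 + 80 + 32 + 40 + 28
UFP = 224

224


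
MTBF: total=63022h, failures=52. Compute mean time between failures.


Formula: MTBF = Total operating time / Number of failures
MTBF = 63022 / 52
MTBF = 1211.96 hours

1211.96 hours


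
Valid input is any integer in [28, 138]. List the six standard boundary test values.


Range: [28, 138]
Boundaries: just below min, min, min+1, max-1, max, just above max
Values: [27, 28, 29, 137, 138, 139]

[27, 28, 29, 137, 138, 139]


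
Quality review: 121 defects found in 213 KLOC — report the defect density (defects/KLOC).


Defect density = defects / KLOC
Defect density = 121 / 213
Defect density = 0.568 defects/KLOC

0.568 defects/KLOC


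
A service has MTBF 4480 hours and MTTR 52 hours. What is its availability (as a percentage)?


Availability = MTBF / (MTBF + MTTR)
Availability = 4480 / (4480 + 52)
Availability = 4480 / 4532
Availability = 98.8526%

98.8526%


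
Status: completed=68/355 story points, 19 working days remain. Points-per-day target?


Formula: Required rate = Remaining points / Days left
Remaining = 355 - 68 = 287 points
Required rate = 287 / 19 = 15.11 points/day

15.11 points/day


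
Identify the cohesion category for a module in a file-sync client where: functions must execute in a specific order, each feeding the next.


Reasoning: Output of one is input to next
Type: Sequential cohesion

Sequential cohesion


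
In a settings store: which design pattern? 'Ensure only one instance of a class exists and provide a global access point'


This matches the Singleton pattern

Singleton


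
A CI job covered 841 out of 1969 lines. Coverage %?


Coverage = covered / total * 100
Coverage = 841 / 1969 * 100
Coverage = 42.71%

42.71%


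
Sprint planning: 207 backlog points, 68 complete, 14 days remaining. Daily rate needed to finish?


Formula: Required rate = Remaining points / Days left
Remaining = 207 - 68 = 139 points
Required rate = 139 / 14 = 9.93 points/day

9.93 points/day


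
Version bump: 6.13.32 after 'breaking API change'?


Current: 6.13.32
Change category: 'breaking API change' → major bump
SemVer rule: major bump → increment MAJOR, reset MINOR and PATCH to 0
New: 7.0.0

7.0.0


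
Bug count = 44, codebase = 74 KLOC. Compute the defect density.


Defect density = defects / KLOC
Defect density = 44 / 74
Defect density = 0.595 defects/KLOC

0.595 defects/KLOC


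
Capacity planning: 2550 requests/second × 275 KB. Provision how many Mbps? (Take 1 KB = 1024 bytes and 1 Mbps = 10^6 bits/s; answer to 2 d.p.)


Formula: Mbps = payload_bytes * RPS * 8 / 1e6
Payload per request = 275 KB = 275 * 1024 = 281600 bytes
Total bytes/sec = 281600 * 2550 = 718080000
Total bits/sec = 718080000 * 8 = 5744640000
Mbps = 5744640000 / 1e6 = 5744.64

5744.64 Mbps


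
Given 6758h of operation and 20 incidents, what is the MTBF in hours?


Formula: MTBF = Total operating time / Number of failures
MTBF = 6758 / 20
MTBF = 337.9 hours

337.9 hours


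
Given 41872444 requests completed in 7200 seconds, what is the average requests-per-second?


Formula: throughput = requests / seconds
throughput = 41872444 / 7200
throughput = 5815.62 requests/second

5815.62 requests/second


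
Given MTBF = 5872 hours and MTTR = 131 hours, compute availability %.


Availability = MTBF / (MTBF + MTTR)
Availability = 5872 / (5872 + 131)
Availability = 5872 / 6003
Availability = 97.8178%

97.8178%


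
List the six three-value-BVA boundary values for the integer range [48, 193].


Range: [48, 193]
Boundaries: just below min, min, min+1, max-1, max, just above max
Values: [47, 48, 49, 192, 193, 194]

[47, 48, 49, 192, 193, 194]


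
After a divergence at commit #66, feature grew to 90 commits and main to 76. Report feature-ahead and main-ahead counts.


Common ancestor: commit #66
feature commits after divergence: 90 - 66 = 24
main commits after divergence: 76 - 66 = 10
feature is 24 commits ahead of main
main is 10 commits ahead of feature

feature ahead: 24, main ahead: 10


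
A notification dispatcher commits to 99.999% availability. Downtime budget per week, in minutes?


Formula: allowed downtime = period * (100 - SLA) / 100
Period (week) = 10080 minutes
Unavailability fraction = (100 - 99.999) / 100
Allowed downtime = 10080 * (100 - 99.999) / 100
Allowed downtime = 0.1008 minutes

0.1008 minutes


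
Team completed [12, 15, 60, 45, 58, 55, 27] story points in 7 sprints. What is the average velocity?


Formula: Avg velocity = Total points / Number of sprints
Points: [12, 15, 60, 45, 58, 55, 27]
Sum = 12 + 15 + 60 + 45 + 58 + 55 + 27 = 272
Avg velocity = 272 / 7 = 38.86 points/sprint

38.86 points/sprint


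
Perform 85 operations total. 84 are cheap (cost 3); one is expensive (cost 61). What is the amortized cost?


Formula: Amortized cost = Total cost / Operations
Total cost = (84 * 3) + (1 * 61)
Total cost = 252 + 61 = 313
Amortized = 313 / 85 = 3.6824

3.6824


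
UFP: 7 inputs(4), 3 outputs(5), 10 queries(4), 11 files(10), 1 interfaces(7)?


UFP = EI*4 + EO*5 + EQ*4 + ILF*10 + EIF*7
UFP = 7*4 + 3*5 + 10*4 + 11*10 + 1*7
UFP = 28 + 15 + 40 + 110 + 7
UFP = 200

200


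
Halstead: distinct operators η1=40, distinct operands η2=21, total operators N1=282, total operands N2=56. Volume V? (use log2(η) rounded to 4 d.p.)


Formula: V = N * log2(η), where N = N1 + N2 and η = η1 + η2
η = 40 + 21 = 61
N = 282 + 56 = 338
log2(61) ≈ 5.9307
V = 338 * 5.9307 = 2004.58

2004.58


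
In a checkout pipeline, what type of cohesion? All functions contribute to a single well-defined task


Reasoning: Best: single purpose
Type: Functional cohesion

Functional cohesion


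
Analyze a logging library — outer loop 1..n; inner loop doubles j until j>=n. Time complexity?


Reasoning: linear outer times logarithmic inner
Complexity: O(n log n)

O(n log n)


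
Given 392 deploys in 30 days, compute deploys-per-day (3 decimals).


Formula: deployments per day = releases / days
= 392 / 30
= 13.067 deploys/day
(equivalently, 91.47 deploys/week)

13.067 deploys/day


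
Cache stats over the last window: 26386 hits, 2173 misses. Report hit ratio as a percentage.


Formula: hit rate = hits / (hits + misses) * 100
hit rate = 26386 / (26386 + 2173) * 100
hit rate = 26386 / 28559 * 100
hit rate = 92.39%

92.39%


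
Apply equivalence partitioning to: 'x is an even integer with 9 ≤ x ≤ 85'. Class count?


Constraint: even integers in [9, 85]
Class 1: x < 9 — out-of-range invalid
Class 2: x in [9,85] but odd — wrong type invalid
Class 3: x in [9,85] and even — valid
Class 4: x > 85 — out-of-range invalid
Total equivalence classes: 4

4 equivalence classes


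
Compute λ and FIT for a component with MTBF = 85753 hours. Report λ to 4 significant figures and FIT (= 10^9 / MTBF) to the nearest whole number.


Formula: λ = 1 / MTBF; FIT = λ × 1e9 = 1e9 / MTBF
λ = 1 / 85753 ≈ 1.166e-05 failures/hour
FIT = 1e9 / 85753 ≈ 11661 failures per 1e9 hours (nearest whole number)

λ = 1.166e-05 /h, FIT = 11661


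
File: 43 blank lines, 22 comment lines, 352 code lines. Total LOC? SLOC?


Total LOC = blank + comment + code
Total LOC = 43 + 22 + 352 = 417
SLOC (source only) = code = 352

Total LOC: 417, SLOC: 352


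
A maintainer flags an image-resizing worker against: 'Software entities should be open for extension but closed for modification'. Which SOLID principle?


This describes the Open/Closed Principle (OCP)

Open/Closed Principle (OCP)


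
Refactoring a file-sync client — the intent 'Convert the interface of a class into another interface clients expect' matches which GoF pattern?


This matches the Adapter pattern

Adapter


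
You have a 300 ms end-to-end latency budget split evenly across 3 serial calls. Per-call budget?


Formula: per_stage = total_budget / stages
per_stage = 300 / 3
per_stage = 100.0 ms

100.0 ms


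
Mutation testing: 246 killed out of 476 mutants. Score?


Mutation score = killed / total * 100
Mutation score = 246 / 476 * 100
Mutation score = 51.68%

51.68%


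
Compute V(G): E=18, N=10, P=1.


Formula: V(G) = E - N + 2P
V(G) = 18 - 10 + 2*1
V(G) = 8 + 2
V(G) = 10

10


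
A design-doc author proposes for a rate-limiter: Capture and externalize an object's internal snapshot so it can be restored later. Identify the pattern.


This matches the Memento pattern

Memento


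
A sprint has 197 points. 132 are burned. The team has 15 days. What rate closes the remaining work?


Formula: Required rate = Remaining points / Days left
Remaining = 197 - 132 = 65 points
Required rate = 65 / 15 = 4.33 points/day

4.33 points/day


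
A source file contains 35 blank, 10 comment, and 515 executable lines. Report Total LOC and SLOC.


Total LOC = blank + comment + code
Total LOC = 35 + 10 + 515 = 560
SLOC (source only) = code = 515

Total LOC: 560, SLOC: 515


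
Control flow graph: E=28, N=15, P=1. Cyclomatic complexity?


Formula: V(G) = E - N + 2P
V(G) = 28 - 15 + 2*1
V(G) = 13 + 2
V(G) = 15

15


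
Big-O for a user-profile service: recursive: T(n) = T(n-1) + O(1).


Reasoning: linear recursion with constant work per frame
Complexity: O(n)

O(n)


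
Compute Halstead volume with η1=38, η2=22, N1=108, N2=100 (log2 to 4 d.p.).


Formula: V = N * log2(η), where N = N1 + N2 and η = η1 + η2
η = 38 + 22 = 60
N = 108 + 100 = 208
log2(60) ≈ 5.9069
V = 208 * 5.9069 = 1228.64

1228.64


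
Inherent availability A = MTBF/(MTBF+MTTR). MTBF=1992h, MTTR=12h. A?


Availability = MTBF / (MTBF + MTTR)
Availability = 1992 / (1992 + 12)
Availability = 1992 / 2004
Availability = 99.4012%

99.4012%


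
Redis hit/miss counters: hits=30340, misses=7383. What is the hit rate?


Formula: hit rate = hits / (hits + misses) * 100
hit rate = 30340 / (30340 + 7383) * 100
hit rate = 30340 / 37723 * 100
hit rate = 80.43%

80.43%


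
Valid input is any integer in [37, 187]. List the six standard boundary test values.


Range: [37, 187]
Boundaries: just below min, min, min+1, max-1, max, just above max
Values: [36, 37, 38, 186, 187, 188]

[36, 37, 38, 186, 187, 188]


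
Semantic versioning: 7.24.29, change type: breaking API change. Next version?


Current: 7.24.29
Change category: 'breaking API change' → major bump
SemVer rule: major bump → increment MAJOR, reset MINOR and PATCH to 0
New: 8.0.0

8.0.0


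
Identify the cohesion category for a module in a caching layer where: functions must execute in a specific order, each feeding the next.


Reasoning: Output of one is input to next
Type: Sequential cohesion

Sequential cohesion


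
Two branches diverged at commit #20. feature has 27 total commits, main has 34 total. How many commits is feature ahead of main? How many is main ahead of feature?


Common ancestor: commit #20
feature commits after divergence: 27 - 20 = 7
main commits after divergence: 34 - 20 = 14
feature is 7 commits ahead of main
main is 14 commits ahead of feature

feature ahead: 7, main ahead: 14


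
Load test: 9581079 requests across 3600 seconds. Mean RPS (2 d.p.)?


Formula: throughput = requests / seconds
throughput = 9581079 / 3600
throughput = 2661.41 requests/second

2661.41 requests/second


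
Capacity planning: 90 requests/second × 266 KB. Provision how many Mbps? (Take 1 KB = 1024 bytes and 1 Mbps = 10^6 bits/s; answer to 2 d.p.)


Formula: Mbps = payload_bytes * RPS * 8 / 1e6
Payload per request = 266 KB = 266 * 1024 = 272384 bytes
Total bytes/sec = 272384 * 90 = 24514560
Total bits/sec = 24514560 * 8 = 196116480
Mbps = 196116480 / 1e6 = 196.12

196.12 Mbps


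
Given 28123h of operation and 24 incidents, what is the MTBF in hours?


Formula: MTBF = Total operating time / Number of failures
MTBF = 28123 / 24
MTBF = 1171.79 hours

1171.79 hours


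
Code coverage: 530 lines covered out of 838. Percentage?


Coverage = covered / total * 100
Coverage = 530 / 838 * 100
Coverage = 63.25%

63.25%


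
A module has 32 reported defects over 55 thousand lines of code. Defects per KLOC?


Defect density = defects / KLOC
Defect density = 32 / 55
Defect density = 0.582 defects/KLOC

0.582 defects/KLOC


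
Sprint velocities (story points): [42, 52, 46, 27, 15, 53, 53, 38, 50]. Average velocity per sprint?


Formula: Avg velocity = Total points / Number of sprints
Points: [42, 52, 46, 27, 15, 53, 53, 38, 50]
Sum = 42 + 52 + 46 + 27 + 15 + 53 + 53 + 38 + 50 = 376
Avg velocity = 376 / 9 = 41.78 points/sprint

41.78 points/sprint


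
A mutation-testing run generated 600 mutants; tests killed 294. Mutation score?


Mutation score = killed / total * 100
Mutation score = 294 / 600 * 100
Mutation score = 49.0%

49.0%


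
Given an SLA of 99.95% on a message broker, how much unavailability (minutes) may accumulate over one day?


Formula: allowed downtime = period * (100 - SLA) / 100
Period (day) = 1440 minutes
Unavailability fraction = (100 - 99.95) / 100
Allowed downtime = 1440 * (100 - 99.95) / 100
Allowed downtime = 0.72 minutes

0.72 minutes


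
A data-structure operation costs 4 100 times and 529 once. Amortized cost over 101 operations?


Formula: Amortized cost = Total cost / Operations
Total cost = (100 * 4) + (1 * 529)
Total cost = 400 + 529 = 929
Amortized = 929 / 101 = 9.198

9.198


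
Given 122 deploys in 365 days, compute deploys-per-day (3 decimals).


Formula: deployments per day = releases / days
= 122 / 365
= 0.334 deploys/day
(equivalently, 2.34 deploys/week)

0.334 deploys/day


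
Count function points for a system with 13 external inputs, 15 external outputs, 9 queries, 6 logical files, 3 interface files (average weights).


UFP = EI*4 + EO*5 + EQ*4 + ILF*10 + EIF*7
UFP = 13*4 + 15*5 + 9*4 + 6*10 + 3*7
UFP = 52 + 75 + 36 + 60 + 21
UFP = 244

244


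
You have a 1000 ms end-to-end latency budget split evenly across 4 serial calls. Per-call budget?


Formula: per_stage = total_budget / stages
per_stage = 1000 / 4
per_stage = 250.0 ms

250.0 ms
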